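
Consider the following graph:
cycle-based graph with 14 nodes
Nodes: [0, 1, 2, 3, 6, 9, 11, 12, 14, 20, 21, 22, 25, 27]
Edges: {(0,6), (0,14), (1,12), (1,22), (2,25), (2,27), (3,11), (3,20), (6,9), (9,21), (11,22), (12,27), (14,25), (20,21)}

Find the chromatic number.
Clique number ω(G) = 2 (lower bound: χ ≥ ω).
The graph is bipartite (no odd cycle), so 2 colors suffice: χ(G) = 2.
A valid 2-coloring: color 1: [0, 1, 9, 11, 20, 25, 27]; color 2: [2, 3, 6, 12, 14, 21, 22].

χ(G) = 2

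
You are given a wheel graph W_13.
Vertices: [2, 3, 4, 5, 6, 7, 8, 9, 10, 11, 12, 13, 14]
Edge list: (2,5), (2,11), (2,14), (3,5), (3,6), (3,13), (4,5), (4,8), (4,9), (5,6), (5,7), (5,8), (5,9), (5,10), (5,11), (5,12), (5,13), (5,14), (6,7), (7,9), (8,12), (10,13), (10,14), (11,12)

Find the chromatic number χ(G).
χ(G) = 3

Clique number ω(G) = 3 (lower bound: χ ≥ ω).
The clique on [2, 5, 11] has size 3, forcing χ ≥ 3, and the coloring below uses 3 colors, so χ(G) = 3.
A valid 3-coloring: color 1: [5]; color 2: [2, 3, 4, 7, 10, 12]; color 3: [6, 8, 9, 11, 13, 14].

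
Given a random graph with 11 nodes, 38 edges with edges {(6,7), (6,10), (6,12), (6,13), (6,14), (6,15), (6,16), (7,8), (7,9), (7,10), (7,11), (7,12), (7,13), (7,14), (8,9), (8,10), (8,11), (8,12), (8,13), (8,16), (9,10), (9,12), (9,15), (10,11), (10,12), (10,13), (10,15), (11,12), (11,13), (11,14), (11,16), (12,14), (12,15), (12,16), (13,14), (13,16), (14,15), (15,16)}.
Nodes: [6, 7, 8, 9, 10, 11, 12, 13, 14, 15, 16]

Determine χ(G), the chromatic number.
Clique number ω(G) = 5 (lower bound: χ ≥ ω).
The clique on [7, 8, 9, 10, 12] has size 5, forcing χ ≥ 5, and the coloring below uses 5 colors, so χ(G) = 5.
A valid 5-coloring: color 1: [12, 13]; color 2: [10, 14, 16]; color 3: [7, 15]; color 4: [6, 9, 11]; color 5: [8].

χ(G) = 5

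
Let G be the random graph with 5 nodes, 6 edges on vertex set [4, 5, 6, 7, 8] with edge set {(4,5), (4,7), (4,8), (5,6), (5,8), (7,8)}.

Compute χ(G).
Clique number ω(G) = 3 (lower bound: χ ≥ ω).
The clique on [4, 5, 8] has size 3, forcing χ ≥ 3, and the coloring below uses 3 colors, so χ(G) = 3.
A valid 3-coloring: color 1: [6, 8]; color 2: [4]; color 3: [5, 7].

χ(G) = 3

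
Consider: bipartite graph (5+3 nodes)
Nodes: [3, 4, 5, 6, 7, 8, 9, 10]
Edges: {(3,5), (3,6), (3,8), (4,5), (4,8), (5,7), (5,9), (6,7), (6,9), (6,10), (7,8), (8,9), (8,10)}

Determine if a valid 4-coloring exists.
A valid 4-coloring: color 1: [5, 6, 8]; color 2: [3, 4, 7, 9, 10].
(χ(G) = 2 ≤ 4.)

Yes, G is 4-colorable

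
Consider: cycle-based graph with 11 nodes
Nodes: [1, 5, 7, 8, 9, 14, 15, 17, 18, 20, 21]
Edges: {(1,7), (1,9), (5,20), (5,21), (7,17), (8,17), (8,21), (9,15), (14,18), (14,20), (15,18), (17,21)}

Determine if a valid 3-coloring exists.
Yes, G is 3-colorable

A valid 3-coloring: color 1: [7, 9, 18, 20, 21]; color 2: [1, 5, 14, 15, 17]; color 3: [8].
(χ(G) = 3 ≤ 3.)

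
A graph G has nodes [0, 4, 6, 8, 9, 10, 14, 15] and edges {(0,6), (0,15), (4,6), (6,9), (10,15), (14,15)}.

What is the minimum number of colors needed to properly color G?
χ(G) = 2

Clique number ω(G) = 2 (lower bound: χ ≥ ω).
The graph is bipartite (no odd cycle), so 2 colors suffice: χ(G) = 2.
A valid 2-coloring: color 1: [6, 8, 15]; color 2: [0, 4, 9, 10, 14].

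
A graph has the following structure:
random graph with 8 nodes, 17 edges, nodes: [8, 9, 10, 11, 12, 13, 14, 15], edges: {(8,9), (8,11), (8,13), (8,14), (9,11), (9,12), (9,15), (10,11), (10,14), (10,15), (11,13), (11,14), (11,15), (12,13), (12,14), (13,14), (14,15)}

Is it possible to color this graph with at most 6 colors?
A valid 6-coloring: color 1: [9, 14]; color 2: [11, 12]; color 3: [13, 15]; color 4: [8, 10].
(χ(G) = 4 ≤ 6.)

Yes, G is 6-colorable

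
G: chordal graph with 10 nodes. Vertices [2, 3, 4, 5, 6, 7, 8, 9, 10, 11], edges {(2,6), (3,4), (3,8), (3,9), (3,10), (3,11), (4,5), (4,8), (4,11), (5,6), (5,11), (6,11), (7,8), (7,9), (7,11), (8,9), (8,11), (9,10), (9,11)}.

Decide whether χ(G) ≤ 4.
A valid 4-coloring: color 1: [2, 10, 11]; color 2: [5, 8]; color 3: [3, 6, 7]; color 4: [4, 9].
(χ(G) = 4 ≤ 4.)

Yes, G is 4-colorable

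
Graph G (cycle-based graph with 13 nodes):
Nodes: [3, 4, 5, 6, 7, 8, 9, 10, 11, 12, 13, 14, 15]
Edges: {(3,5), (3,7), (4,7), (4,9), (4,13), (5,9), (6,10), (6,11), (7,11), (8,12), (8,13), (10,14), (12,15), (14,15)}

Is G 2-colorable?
No, G is not 2-colorable

Odd cycle [4, 9, 5, 3, 7] needs 3 colors (χ ≥ 3).
Hence χ(G) ≥ 3 > 2, so no proper 2-coloring exists.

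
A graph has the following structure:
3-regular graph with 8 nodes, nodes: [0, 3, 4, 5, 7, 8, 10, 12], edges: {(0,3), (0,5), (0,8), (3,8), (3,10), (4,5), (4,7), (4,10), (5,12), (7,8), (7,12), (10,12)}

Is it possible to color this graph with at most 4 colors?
Yes, G is 4-colorable

A valid 4-coloring: color 1: [5, 8, 10]; color 2: [3, 4, 12]; color 3: [0, 7].
(χ(G) = 3 ≤ 4.)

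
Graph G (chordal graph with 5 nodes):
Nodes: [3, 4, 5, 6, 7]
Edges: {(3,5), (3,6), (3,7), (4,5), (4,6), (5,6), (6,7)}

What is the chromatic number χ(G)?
χ(G) = 3

Clique number ω(G) = 3 (lower bound: χ ≥ ω).
The clique on [3, 5, 6] has size 3, forcing χ ≥ 3, and the coloring below uses 3 colors, so χ(G) = 3.
A valid 3-coloring: color 1: [6]; color 2: [3, 4]; color 3: [5, 7].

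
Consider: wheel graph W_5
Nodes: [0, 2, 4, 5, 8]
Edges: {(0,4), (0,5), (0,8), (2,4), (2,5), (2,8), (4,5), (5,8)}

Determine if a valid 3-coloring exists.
Yes, G is 3-colorable

A valid 3-coloring: color 1: [5]; color 2: [4, 8]; color 3: [0, 2].
(χ(G) = 3 ≤ 3.)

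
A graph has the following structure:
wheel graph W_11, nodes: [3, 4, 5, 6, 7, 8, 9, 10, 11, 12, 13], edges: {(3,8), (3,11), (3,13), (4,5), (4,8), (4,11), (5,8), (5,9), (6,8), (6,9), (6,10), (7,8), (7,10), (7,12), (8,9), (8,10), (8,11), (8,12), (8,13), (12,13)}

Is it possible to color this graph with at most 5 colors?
A valid 5-coloring: color 1: [8]; color 2: [5, 6, 7, 11, 13]; color 3: [3, 4, 9, 10, 12].
(χ(G) = 3 ≤ 5.)

Yes, G is 5-colorable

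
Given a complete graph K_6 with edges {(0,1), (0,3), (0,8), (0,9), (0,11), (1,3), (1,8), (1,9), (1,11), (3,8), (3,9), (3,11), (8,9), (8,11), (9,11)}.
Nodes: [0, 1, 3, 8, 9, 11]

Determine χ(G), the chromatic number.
Clique number ω(G) = 6 (lower bound: χ ≥ ω).
The clique on [0, 1, 3, 8, 9, 11] has size 6, forcing χ ≥ 6, and the coloring below uses 6 colors, so χ(G) = 6.
A valid 6-coloring: color 1: [3]; color 2: [9]; color 3: [0]; color 4: [1]; color 5: [11]; color 6: [8].

χ(G) = 6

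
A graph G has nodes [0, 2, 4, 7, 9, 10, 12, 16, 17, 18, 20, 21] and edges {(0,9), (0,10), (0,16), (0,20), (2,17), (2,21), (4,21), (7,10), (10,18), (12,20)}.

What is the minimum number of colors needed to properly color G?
χ(G) = 2

Clique number ω(G) = 2 (lower bound: χ ≥ ω).
The graph is bipartite (no odd cycle), so 2 colors suffice: χ(G) = 2.
A valid 2-coloring: color 1: [0, 2, 4, 7, 12, 18]; color 2: [9, 10, 16, 17, 20, 21].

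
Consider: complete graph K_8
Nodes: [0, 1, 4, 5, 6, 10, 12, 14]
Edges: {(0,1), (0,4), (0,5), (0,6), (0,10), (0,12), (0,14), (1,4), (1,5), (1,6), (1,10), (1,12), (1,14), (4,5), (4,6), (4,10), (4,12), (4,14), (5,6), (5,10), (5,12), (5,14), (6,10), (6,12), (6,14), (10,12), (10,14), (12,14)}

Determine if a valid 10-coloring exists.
A valid 10-coloring: color 1: [12]; color 2: [14]; color 3: [6]; color 4: [0]; color 5: [4]; color 6: [5]; color 7: [1]; color 8: [10].
(χ(G) = 8 ≤ 10.)

Yes, G is 10-colorable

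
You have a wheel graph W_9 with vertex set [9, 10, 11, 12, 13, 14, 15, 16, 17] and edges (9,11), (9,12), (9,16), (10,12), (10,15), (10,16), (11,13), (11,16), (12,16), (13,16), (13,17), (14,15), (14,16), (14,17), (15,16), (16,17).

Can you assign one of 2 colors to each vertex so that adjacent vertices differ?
No, G is not 2-colorable

The clique on vertices [9, 11, 16] has size 3 > 2, so it alone needs 3 colors.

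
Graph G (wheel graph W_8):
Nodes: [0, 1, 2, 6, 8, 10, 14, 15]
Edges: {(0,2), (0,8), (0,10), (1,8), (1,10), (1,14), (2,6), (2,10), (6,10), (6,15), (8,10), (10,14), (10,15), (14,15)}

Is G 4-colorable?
Yes, G is 4-colorable

A valid 4-coloring: color 1: [10]; color 2: [6, 8, 14]; color 3: [0, 1, 15]; color 4: [2].
(χ(G) = 4 ≤ 4.)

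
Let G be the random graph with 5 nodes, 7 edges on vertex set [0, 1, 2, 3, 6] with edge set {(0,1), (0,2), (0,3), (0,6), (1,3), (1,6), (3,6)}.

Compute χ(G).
χ(G) = 4

Clique number ω(G) = 4 (lower bound: χ ≥ ω).
The clique on [0, 1, 3, 6] has size 4, forcing χ ≥ 4, and the coloring below uses 4 colors, so χ(G) = 4.
A valid 4-coloring: color 1: [0]; color 2: [2, 6]; color 3: [3]; color 4: [1].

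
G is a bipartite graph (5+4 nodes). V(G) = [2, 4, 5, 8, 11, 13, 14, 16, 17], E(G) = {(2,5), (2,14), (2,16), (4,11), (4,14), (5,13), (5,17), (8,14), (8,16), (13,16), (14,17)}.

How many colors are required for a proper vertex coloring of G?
Clique number ω(G) = 2 (lower bound: χ ≥ ω).
The graph is bipartite (no odd cycle), so 2 colors suffice: χ(G) = 2.
A valid 2-coloring: color 1: [5, 11, 14, 16]; color 2: [2, 4, 8, 13, 17].

χ(G) = 2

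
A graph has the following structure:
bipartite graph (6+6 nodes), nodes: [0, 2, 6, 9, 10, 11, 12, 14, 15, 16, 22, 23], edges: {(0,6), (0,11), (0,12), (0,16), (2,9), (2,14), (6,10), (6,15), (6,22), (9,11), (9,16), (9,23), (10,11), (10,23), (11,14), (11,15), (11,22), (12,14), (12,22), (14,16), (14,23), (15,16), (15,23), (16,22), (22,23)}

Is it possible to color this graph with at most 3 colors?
Yes, G is 3-colorable

A valid 3-coloring: color 1: [2, 6, 11, 12, 16, 23]; color 2: [0, 9, 10, 14, 15, 22].
(χ(G) = 2 ≤ 3.)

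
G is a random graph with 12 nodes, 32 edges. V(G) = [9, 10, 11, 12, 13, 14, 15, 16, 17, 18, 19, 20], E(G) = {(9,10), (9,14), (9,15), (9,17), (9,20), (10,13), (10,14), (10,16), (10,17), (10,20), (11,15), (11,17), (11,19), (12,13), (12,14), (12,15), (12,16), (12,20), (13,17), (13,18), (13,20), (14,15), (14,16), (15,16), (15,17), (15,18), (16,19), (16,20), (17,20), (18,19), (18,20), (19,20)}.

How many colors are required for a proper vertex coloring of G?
Clique number ω(G) = 4 (lower bound: χ ≥ ω).
The clique on [9, 10, 17, 20] has size 4, forcing χ ≥ 4, and the coloring below uses 4 colors, so χ(G) = 4.
A valid 4-coloring: color 1: [15, 20]; color 2: [10, 12, 19]; color 3: [14, 17, 18]; color 4: [9, 11, 13, 16].

χ(G) = 4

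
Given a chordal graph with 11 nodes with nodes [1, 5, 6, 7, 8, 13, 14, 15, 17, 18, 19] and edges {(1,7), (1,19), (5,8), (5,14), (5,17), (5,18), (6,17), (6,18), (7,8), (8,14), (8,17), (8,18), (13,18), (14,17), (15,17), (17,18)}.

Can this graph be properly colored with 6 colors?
A valid 6-coloring: color 1: [7, 13, 17, 19]; color 2: [1, 6, 8, 15]; color 3: [14, 18]; color 4: [5].
(χ(G) = 4 ≤ 6.)

Yes, G is 6-colorable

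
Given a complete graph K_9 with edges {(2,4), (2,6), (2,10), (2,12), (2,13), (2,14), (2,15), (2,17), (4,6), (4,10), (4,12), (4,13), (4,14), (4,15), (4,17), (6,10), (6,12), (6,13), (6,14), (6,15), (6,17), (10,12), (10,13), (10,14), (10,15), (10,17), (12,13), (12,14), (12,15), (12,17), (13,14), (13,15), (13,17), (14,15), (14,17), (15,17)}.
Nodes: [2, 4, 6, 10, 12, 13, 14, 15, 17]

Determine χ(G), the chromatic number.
Clique number ω(G) = 9 (lower bound: χ ≥ ω).
The clique on [2, 4, 6, 10, 12, 13, 14, 15, 17] has size 9, forcing χ ≥ 9, and the coloring below uses 9 colors, so χ(G) = 9.
A valid 9-coloring: color 1: [4]; color 2: [13]; color 3: [14]; color 4: [2]; color 5: [15]; color 6: [10]; color 7: [12]; color 8: [6]; color 9: [17].

χ(G) = 9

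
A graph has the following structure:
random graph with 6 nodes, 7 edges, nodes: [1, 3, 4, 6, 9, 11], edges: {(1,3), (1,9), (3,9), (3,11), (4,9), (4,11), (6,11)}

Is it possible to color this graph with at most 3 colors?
A valid 3-coloring: color 1: [9, 11]; color 2: [3, 4, 6]; color 3: [1].
(χ(G) = 3 ≤ 3.)

Yes, G is 3-colorable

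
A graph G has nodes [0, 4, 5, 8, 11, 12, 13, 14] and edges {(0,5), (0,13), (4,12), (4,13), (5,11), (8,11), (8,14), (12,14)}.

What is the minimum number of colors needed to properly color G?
Clique number ω(G) = 2 (lower bound: χ ≥ ω).
The graph is bipartite (no odd cycle), so 2 colors suffice: χ(G) = 2.
A valid 2-coloring: color 1: [0, 4, 11, 14]; color 2: [5, 8, 12, 13].

χ(G) = 2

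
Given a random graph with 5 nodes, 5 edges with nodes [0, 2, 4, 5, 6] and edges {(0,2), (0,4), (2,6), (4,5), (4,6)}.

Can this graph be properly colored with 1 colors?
Edge (0,2) forces its endpoints to differ, so 1 color is not enough.

No, G is not 1-colorable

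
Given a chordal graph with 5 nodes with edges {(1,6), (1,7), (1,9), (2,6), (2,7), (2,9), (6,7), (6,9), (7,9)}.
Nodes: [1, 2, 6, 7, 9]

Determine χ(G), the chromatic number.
χ(G) = 4

Clique number ω(G) = 4 (lower bound: χ ≥ ω).
The clique on [1, 6, 7, 9] has size 4, forcing χ ≥ 4, and the coloring below uses 4 colors, so χ(G) = 4.
A valid 4-coloring: color 1: [6]; color 2: [9]; color 3: [7]; color 4: [1, 2].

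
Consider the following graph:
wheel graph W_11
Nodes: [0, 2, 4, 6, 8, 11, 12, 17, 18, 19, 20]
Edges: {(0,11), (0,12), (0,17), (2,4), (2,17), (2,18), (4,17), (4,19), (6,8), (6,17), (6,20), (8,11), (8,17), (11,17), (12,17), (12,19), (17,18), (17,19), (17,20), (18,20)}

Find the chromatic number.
Clique number ω(G) = 3 (lower bound: χ ≥ ω).
The clique on [0, 11, 17] has size 3, forcing χ ≥ 3, and the coloring below uses 3 colors, so χ(G) = 3.
A valid 3-coloring: color 1: [17]; color 2: [0, 2, 8, 19, 20]; color 3: [4, 6, 11, 12, 18].

χ(G) = 3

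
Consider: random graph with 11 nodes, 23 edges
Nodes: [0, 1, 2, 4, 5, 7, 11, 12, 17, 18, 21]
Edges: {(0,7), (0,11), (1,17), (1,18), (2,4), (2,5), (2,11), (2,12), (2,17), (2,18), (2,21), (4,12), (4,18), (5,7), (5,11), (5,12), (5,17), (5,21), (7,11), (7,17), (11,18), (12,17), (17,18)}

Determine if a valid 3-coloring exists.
No, G is not 3-colorable

The clique on vertices [2, 5, 12, 17] has size 4 > 3, so it alone needs 4 colors.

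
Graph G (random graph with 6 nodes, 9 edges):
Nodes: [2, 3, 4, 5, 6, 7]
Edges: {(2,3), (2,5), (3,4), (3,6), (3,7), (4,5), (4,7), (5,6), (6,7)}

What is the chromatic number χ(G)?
χ(G) = 3

Clique number ω(G) = 3 (lower bound: χ ≥ ω).
The clique on [3, 4, 7] has size 3, forcing χ ≥ 3, and the coloring below uses 3 colors, so χ(G) = 3.
A valid 3-coloring: color 1: [3, 5]; color 2: [2, 7]; color 3: [4, 6].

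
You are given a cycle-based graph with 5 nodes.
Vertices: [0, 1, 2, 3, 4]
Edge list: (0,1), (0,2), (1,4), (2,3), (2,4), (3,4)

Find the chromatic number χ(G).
χ(G) = 3

Clique number ω(G) = 3 (lower bound: χ ≥ ω).
The clique on [2, 3, 4] has size 3, forcing χ ≥ 3, and the coloring below uses 3 colors, so χ(G) = 3.
A valid 3-coloring: color 1: [1, 2]; color 2: [0, 4]; color 3: [3].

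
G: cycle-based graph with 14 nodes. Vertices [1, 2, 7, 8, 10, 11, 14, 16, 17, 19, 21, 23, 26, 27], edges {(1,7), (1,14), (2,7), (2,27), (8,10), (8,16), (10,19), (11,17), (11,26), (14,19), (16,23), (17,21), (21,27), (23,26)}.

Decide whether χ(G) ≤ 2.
Yes, G is 2-colorable

A valid 2-coloring: color 1: [1, 2, 8, 11, 19, 21, 23]; color 2: [7, 10, 14, 16, 17, 26, 27].
(χ(G) = 2 ≤ 2.)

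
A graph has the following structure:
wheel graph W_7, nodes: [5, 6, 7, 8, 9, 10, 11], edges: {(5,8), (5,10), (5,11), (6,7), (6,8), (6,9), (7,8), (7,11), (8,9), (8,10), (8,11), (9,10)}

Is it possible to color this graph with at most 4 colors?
Yes, G is 4-colorable

A valid 4-coloring: color 1: [8]; color 2: [5, 7, 9]; color 3: [6, 10, 11].
(χ(G) = 3 ≤ 4.)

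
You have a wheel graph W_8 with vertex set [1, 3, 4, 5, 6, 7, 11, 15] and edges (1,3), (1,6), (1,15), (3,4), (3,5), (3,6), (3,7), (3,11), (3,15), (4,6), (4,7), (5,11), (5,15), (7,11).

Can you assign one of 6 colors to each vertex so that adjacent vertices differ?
Yes, G is 6-colorable

A valid 6-coloring: color 1: [3]; color 2: [4, 11, 15]; color 3: [5, 6, 7]; color 4: [1].
(χ(G) = 4 ≤ 6.)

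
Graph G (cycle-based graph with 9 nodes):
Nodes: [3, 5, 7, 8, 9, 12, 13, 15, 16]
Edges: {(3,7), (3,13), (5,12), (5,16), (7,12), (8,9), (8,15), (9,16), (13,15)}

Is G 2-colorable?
Odd cycle [3, 13, 15, 8, 9, 16, 5, 12, 7] needs 3 colors (χ ≥ 3).
Hence χ(G) ≥ 3 > 2, so no proper 2-coloring exists.

No, G is not 2-colorable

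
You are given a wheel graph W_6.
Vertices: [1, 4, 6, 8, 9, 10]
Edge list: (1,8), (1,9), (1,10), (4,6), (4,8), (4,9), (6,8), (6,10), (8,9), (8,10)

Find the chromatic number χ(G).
Clique number ω(G) = 3 (lower bound: χ ≥ ω).
Odd cycle [10, 1, 9, 4, 6] needs 3 colors (χ ≥ 3).
Vertex 8 is adjacent to every vertex of [1, 4, 6, 9, 10], which already need 3 colors among themselves, so 8 needs a new color (χ ≥ 4).
The coloring below uses 4 colors, so χ(G) = 4.
A valid 4-coloring: color 1: [8]; color 2: [4, 10]; color 3: [1, 6]; color 4: [9].

χ(G) = 4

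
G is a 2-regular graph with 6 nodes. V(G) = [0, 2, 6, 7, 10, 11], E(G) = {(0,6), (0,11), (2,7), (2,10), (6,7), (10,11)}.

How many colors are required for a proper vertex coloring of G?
χ(G) = 2

Clique number ω(G) = 2 (lower bound: χ ≥ ω).
The graph is bipartite (no odd cycle), so 2 colors suffice: χ(G) = 2.
A valid 2-coloring: color 1: [0, 7, 10]; color 2: [2, 6, 11].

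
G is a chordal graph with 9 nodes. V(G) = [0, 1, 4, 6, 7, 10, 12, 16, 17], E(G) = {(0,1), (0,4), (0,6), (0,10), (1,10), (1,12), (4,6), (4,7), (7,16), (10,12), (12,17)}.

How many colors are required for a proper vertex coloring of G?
χ(G) = 3

Clique number ω(G) = 3 (lower bound: χ ≥ ω).
The clique on [0, 1, 10] has size 3, forcing χ ≥ 3, and the coloring below uses 3 colors, so χ(G) = 3.
A valid 3-coloring: color 1: [0, 7, 12]; color 2: [4, 10, 16, 17]; color 3: [1, 6].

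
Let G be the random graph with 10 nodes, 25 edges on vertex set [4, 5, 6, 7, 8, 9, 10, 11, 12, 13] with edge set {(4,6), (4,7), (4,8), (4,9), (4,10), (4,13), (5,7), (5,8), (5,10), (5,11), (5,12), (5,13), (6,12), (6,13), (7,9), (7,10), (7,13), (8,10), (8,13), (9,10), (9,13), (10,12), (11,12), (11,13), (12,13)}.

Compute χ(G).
χ(G) = 4

Clique number ω(G) = 4 (lower bound: χ ≥ ω).
The clique on [4, 7, 9, 10] has size 4, forcing χ ≥ 4, and the coloring below uses 4 colors, so χ(G) = 4.
A valid 4-coloring: color 1: [10, 13]; color 2: [4, 5]; color 3: [7, 8, 12]; color 4: [6, 9, 11].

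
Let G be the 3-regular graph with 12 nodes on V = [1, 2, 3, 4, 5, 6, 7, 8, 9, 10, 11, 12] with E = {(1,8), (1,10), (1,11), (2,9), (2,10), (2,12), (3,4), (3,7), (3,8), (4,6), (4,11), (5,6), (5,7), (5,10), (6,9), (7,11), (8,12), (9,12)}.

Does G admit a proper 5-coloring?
Yes, G is 5-colorable

A valid 5-coloring: color 1: [1, 4, 5, 12]; color 2: [2, 6, 7, 8]; color 3: [3, 9, 10, 11].
(χ(G) = 3 ≤ 5.)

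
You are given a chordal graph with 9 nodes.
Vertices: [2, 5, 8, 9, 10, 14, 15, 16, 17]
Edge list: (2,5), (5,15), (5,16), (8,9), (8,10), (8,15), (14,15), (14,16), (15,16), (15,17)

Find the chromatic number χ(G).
χ(G) = 3

Clique number ω(G) = 3 (lower bound: χ ≥ ω).
The clique on [5, 15, 16] has size 3, forcing χ ≥ 3, and the coloring below uses 3 colors, so χ(G) = 3.
A valid 3-coloring: color 1: [2, 9, 10, 15]; color 2: [8, 16, 17]; color 3: [5, 14].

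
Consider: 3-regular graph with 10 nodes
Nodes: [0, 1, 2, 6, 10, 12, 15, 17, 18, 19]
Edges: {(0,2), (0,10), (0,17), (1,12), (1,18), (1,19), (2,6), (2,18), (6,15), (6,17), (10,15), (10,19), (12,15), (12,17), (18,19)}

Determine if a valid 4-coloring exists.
A valid 4-coloring: color 1: [2, 12, 19]; color 2: [0, 1, 6]; color 3: [15, 17, 18]; color 4: [10].
(χ(G) = 3 ≤ 4.)

Yes, G is 4-colorable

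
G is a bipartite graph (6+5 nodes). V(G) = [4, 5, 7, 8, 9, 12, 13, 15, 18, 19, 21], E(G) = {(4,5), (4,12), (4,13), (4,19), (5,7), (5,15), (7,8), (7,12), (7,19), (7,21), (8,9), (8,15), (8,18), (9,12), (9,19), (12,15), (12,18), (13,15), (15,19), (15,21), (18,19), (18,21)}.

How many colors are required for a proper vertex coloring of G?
χ(G) = 2

Clique number ω(G) = 2 (lower bound: χ ≥ ω).
The graph is bipartite (no odd cycle), so 2 colors suffice: χ(G) = 2.
A valid 2-coloring: color 1: [4, 7, 9, 15, 18]; color 2: [5, 8, 12, 13, 19, 21].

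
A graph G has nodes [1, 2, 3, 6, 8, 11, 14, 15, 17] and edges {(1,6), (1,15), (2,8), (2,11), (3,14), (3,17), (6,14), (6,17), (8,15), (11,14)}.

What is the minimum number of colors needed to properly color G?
Clique number ω(G) = 2 (lower bound: χ ≥ ω).
Odd cycle [14, 11, 2, 8, 15, 1, 6] needs 3 colors (χ ≥ 3).
The coloring below uses 3 colors, so χ(G) = 3.
A valid 3-coloring: color 1: [3, 6, 8, 11]; color 2: [1, 2, 14, 17]; color 3: [15].

χ(G) = 3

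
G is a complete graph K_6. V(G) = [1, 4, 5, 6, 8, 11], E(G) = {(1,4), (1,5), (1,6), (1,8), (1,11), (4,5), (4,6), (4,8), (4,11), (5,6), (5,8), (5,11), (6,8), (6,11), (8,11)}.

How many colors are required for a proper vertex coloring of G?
χ(G) = 6

Clique number ω(G) = 6 (lower bound: χ ≥ ω).
The clique on [1, 4, 5, 6, 8, 11] has size 6, forcing χ ≥ 6, and the coloring below uses 6 colors, so χ(G) = 6.
A valid 6-coloring: color 1: [6]; color 2: [5]; color 3: [11]; color 4: [1]; color 5: [8]; color 6: [4].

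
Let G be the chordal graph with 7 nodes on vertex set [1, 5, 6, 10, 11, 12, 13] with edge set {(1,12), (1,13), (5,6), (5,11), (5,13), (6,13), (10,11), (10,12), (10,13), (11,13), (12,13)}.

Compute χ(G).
Clique number ω(G) = 3 (lower bound: χ ≥ ω).
The clique on [1, 12, 13] has size 3, forcing χ ≥ 3, and the coloring below uses 3 colors, so χ(G) = 3.
A valid 3-coloring: color 1: [13]; color 2: [6, 11, 12]; color 3: [1, 5, 10].

χ(G) = 3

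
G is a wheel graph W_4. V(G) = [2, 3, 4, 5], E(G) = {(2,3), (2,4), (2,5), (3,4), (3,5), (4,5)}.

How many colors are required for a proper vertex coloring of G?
χ(G) = 4

Clique number ω(G) = 4 (lower bound: χ ≥ ω).
The clique on [2, 3, 4, 5] has size 4, forcing χ ≥ 4, and the coloring below uses 4 colors, so χ(G) = 4.
A valid 4-coloring: color 1: [3]; color 2: [4]; color 3: [5]; color 4: [2].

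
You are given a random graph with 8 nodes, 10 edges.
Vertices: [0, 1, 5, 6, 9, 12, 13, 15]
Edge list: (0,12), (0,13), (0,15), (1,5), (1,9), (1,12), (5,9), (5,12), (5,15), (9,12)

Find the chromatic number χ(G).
Clique number ω(G) = 4 (lower bound: χ ≥ ω).
The clique on [1, 5, 9, 12] has size 4, forcing χ ≥ 4, and the coloring below uses 4 colors, so χ(G) = 4.
A valid 4-coloring: color 1: [0, 5, 6]; color 2: [12, 13, 15]; color 3: [1]; color 4: [9].

χ(G) = 4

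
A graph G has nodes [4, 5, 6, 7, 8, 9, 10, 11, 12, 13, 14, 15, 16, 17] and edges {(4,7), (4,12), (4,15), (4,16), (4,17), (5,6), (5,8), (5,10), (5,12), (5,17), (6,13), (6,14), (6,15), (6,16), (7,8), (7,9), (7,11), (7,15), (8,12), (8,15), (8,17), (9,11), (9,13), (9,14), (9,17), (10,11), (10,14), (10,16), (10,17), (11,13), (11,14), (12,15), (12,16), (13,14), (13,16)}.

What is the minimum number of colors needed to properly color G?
χ(G) = 4

Clique number ω(G) = 4 (lower bound: χ ≥ ω).
The clique on [9, 11, 13, 14] has size 4, forcing χ ≥ 4, and the coloring below uses 4 colors, so χ(G) = 4.
A valid 4-coloring: color 1: [4, 8, 10, 13]; color 2: [7, 12, 14, 17]; color 3: [5, 11, 15, 16]; color 4: [6, 9].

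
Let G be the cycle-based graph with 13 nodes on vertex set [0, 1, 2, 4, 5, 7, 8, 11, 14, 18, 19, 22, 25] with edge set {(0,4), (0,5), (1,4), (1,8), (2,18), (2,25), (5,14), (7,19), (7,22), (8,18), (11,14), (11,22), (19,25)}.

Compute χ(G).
χ(G) = 3

Clique number ω(G) = 2 (lower bound: χ ≥ ω).
Odd cycle [22, 11, 14, 5, 0, 4, 1, 8, 18, 2, 25, 19, 7] needs 3 colors (χ ≥ 3).
The coloring below uses 3 colors, so χ(G) = 3.
A valid 3-coloring: color 1: [0, 1, 14, 18, 19, 22]; color 2: [2, 4, 5, 7, 8, 11]; color 3: [25].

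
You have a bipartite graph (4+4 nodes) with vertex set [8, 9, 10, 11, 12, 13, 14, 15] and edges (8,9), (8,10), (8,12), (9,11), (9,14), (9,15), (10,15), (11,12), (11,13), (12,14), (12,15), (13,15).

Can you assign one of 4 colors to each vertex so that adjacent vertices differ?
A valid 4-coloring: color 1: [8, 11, 14, 15]; color 2: [9, 10, 12, 13].
(χ(G) = 2 ≤ 4.)

Yes, G is 4-colorable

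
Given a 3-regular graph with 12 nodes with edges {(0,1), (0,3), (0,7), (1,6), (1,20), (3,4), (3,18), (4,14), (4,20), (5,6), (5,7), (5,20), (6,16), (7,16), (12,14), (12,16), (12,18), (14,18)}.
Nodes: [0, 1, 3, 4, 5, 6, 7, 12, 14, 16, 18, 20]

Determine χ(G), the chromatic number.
Clique number ω(G) = 3 (lower bound: χ ≥ ω).
The clique on [12, 14, 18] has size 3, forcing χ ≥ 3, and the coloring below uses 3 colors, so χ(G) = 3.
A valid 3-coloring: color 1: [0, 4, 5, 16, 18]; color 2: [1, 3, 7, 12]; color 3: [6, 14, 20].

χ(G) = 3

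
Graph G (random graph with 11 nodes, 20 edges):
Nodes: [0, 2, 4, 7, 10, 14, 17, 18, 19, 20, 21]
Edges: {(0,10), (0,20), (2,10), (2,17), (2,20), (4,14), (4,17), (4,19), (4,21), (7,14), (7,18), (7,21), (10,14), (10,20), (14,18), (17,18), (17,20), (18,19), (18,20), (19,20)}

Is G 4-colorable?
A valid 4-coloring: color 1: [14, 20, 21]; color 2: [0, 2, 4, 18]; color 3: [7, 10, 17, 19].
(χ(G) = 3 ≤ 4.)

Yes, G is 4-colorable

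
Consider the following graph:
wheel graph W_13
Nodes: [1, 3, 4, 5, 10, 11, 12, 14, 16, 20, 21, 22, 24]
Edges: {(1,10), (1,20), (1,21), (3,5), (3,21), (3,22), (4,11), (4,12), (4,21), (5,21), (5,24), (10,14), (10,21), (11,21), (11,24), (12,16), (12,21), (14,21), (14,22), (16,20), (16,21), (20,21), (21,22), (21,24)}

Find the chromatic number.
Clique number ω(G) = 3 (lower bound: χ ≥ ω).
The clique on [1, 10, 21] has size 3, forcing χ ≥ 3, and the coloring below uses 3 colors, so χ(G) = 3.
A valid 3-coloring: color 1: [21]; color 2: [5, 10, 11, 12, 20, 22]; color 3: [1, 3, 4, 14, 16, 24].

χ(G) = 3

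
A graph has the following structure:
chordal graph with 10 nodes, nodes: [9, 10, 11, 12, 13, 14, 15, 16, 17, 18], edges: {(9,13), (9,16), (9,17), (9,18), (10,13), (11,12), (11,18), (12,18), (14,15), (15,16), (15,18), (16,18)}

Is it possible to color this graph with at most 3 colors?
Yes, G is 3-colorable

A valid 3-coloring: color 1: [13, 14, 17, 18]; color 2: [9, 10, 11, 15]; color 3: [12, 16].
(χ(G) = 3 ≤ 3.)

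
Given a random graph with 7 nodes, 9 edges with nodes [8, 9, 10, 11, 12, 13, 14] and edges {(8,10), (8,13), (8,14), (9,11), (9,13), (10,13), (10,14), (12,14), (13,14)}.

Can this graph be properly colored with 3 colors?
The clique on vertices [8, 10, 13, 14] has size 4 > 3, so it alone needs 4 colors.

No, G is not 3-colorable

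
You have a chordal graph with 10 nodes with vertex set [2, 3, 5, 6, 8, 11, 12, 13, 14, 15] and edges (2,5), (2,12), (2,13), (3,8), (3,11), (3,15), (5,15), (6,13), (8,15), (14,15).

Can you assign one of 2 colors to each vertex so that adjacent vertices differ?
No, G is not 2-colorable

The clique on vertices [3, 8, 15] has size 3 > 2, so it alone needs 3 colors.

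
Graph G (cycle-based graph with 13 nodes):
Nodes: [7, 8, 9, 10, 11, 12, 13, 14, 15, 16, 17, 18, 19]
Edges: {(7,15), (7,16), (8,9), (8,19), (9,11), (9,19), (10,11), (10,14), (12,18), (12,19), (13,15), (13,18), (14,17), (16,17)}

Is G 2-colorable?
No, G is not 2-colorable

The clique on vertices [8, 9, 19] has size 3 > 2, so it alone needs 3 colors.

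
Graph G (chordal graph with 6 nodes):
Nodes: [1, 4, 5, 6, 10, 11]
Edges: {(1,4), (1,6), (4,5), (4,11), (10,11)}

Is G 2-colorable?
Yes, G is 2-colorable

A valid 2-coloring: color 1: [4, 6, 10]; color 2: [1, 5, 11].
(χ(G) = 2 ≤ 2.)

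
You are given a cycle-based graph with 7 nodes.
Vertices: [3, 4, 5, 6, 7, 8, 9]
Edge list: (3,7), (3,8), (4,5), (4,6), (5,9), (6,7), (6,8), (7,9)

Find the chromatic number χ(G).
Clique number ω(G) = 2 (lower bound: χ ≥ ω).
Odd cycle [9, 5, 4, 6, 7] needs 3 colors (χ ≥ 3).
The coloring below uses 3 colors, so χ(G) = 3.
A valid 3-coloring: color 1: [5, 7, 8]; color 2: [3, 6, 9]; color 3: [4].

χ(G) = 3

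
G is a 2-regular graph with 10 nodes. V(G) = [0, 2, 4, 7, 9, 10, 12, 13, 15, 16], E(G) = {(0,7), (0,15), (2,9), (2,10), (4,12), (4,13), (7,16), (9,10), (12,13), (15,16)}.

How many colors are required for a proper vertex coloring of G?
Clique number ω(G) = 3 (lower bound: χ ≥ ω).
The clique on [2, 9, 10] has size 3, forcing χ ≥ 3, and the coloring below uses 3 colors, so χ(G) = 3.
A valid 3-coloring: color 1: [7, 9, 13, 15]; color 2: [0, 2, 4, 16]; color 3: [10, 12].

χ(G) = 3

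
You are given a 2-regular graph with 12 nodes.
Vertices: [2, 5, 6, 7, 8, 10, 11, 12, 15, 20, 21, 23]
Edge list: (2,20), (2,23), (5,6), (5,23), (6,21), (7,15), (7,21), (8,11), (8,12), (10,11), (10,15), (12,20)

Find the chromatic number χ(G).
χ(G) = 2

Clique number ω(G) = 2 (lower bound: χ ≥ ω).
The graph is bipartite (no odd cycle), so 2 colors suffice: χ(G) = 2.
A valid 2-coloring: color 1: [6, 7, 8, 10, 20, 23]; color 2: [2, 5, 11, 12, 15, 21].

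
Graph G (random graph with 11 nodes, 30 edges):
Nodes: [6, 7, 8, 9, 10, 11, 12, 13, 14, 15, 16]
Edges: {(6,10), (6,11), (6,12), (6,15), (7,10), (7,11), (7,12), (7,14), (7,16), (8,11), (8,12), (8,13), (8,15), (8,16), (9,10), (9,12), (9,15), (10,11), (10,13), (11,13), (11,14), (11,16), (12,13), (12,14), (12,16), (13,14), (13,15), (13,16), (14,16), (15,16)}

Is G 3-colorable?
No, G is not 3-colorable

The clique on vertices [8, 11, 13, 16] has size 4 > 3, so it alone needs 4 colors.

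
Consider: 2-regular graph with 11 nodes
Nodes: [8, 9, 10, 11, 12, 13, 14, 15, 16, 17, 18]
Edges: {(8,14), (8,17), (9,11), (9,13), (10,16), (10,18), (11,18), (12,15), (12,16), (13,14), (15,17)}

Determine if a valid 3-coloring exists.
Yes, G is 3-colorable

A valid 3-coloring: color 1: [9, 14, 15, 16, 18]; color 2: [10, 11, 12, 13, 17]; color 3: [8].
(χ(G) = 3 ≤ 3.)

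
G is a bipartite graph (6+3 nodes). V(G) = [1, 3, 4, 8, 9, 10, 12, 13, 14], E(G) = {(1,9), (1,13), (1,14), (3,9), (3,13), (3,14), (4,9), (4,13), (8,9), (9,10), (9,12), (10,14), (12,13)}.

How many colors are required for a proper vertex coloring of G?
Clique number ω(G) = 2 (lower bound: χ ≥ ω).
The graph is bipartite (no odd cycle), so 2 colors suffice: χ(G) = 2.
A valid 2-coloring: color 1: [9, 13, 14]; color 2: [1, 3, 4, 8, 10, 12].

χ(G) = 2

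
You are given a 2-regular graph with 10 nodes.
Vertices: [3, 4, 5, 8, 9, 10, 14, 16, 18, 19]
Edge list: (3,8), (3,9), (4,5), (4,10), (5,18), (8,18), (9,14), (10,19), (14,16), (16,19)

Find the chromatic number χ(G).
Clique number ω(G) = 2 (lower bound: χ ≥ ω).
The graph is bipartite (no odd cycle), so 2 colors suffice: χ(G) = 2.
A valid 2-coloring: color 1: [5, 8, 9, 10, 16]; color 2: [3, 4, 14, 18, 19].

χ(G) = 2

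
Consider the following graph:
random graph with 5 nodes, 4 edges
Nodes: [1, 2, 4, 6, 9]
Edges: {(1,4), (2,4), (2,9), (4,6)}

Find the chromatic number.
χ(G) = 2

Clique number ω(G) = 2 (lower bound: χ ≥ ω).
The graph is bipartite (no odd cycle), so 2 colors suffice: χ(G) = 2.
A valid 2-coloring: color 1: [4, 9]; color 2: [1, 2, 6].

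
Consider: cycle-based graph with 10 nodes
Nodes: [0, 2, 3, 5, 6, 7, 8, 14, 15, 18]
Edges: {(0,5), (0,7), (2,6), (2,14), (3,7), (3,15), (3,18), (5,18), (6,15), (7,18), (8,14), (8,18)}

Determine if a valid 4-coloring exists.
A valid 4-coloring: color 1: [0, 6, 14, 18]; color 2: [2, 3, 5, 8]; color 3: [7, 15].
(χ(G) = 3 ≤ 4.)

Yes, G is 4-colorable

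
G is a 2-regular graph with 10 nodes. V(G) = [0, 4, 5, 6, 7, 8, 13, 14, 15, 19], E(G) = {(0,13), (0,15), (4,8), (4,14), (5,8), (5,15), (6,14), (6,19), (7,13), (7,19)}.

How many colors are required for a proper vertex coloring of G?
Clique number ω(G) = 2 (lower bound: χ ≥ ω).
The graph is bipartite (no odd cycle), so 2 colors suffice: χ(G) = 2.
A valid 2-coloring: color 1: [8, 13, 14, 15, 19]; color 2: [0, 4, 5, 6, 7].

χ(G) = 2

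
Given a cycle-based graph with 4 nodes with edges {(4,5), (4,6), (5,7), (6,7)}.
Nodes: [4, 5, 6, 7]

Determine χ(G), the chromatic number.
Clique number ω(G) = 2 (lower bound: χ ≥ ω).
The graph is bipartite (no odd cycle), so 2 colors suffice: χ(G) = 2.
A valid 2-coloring: color 1: [5, 6]; color 2: [4, 7].

χ(G) = 2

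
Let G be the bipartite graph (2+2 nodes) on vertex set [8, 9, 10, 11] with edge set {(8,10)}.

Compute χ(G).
χ(G) = 2

Clique number ω(G) = 2 (lower bound: χ ≥ ω).
The graph is bipartite (no odd cycle), so 2 colors suffice: χ(G) = 2.
A valid 2-coloring: color 1: [8, 9, 11]; color 2: [10].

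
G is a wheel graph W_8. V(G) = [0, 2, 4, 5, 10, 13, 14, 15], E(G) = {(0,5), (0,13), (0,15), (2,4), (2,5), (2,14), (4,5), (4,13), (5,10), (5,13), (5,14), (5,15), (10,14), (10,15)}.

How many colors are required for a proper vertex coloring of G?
Clique number ω(G) = 3 (lower bound: χ ≥ ω).
Odd cycle [10, 15, 0, 13, 4, 2, 14] needs 3 colors (χ ≥ 3).
Vertex 5 is adjacent to every vertex of [0, 2, 4, 10, 13, 14, 15], which already need 3 colors among themselves, so 5 needs a new color (χ ≥ 4).
The coloring below uses 4 colors, so χ(G) = 4.
A valid 4-coloring: color 1: [5]; color 2: [0, 2, 10]; color 3: [13, 14, 15]; color 4: [4].

χ(G) = 4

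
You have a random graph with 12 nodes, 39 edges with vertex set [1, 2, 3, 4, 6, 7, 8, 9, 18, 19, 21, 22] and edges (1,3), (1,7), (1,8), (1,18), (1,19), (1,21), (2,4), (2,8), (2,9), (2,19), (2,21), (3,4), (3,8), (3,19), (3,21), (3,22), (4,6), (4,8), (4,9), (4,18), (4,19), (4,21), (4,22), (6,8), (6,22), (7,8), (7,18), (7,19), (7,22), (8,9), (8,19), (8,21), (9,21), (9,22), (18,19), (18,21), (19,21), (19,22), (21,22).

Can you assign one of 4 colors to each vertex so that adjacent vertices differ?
No, G is not 4-colorable

The clique on vertices [1, 3, 8, 19, 21] has size 5 > 4, so it alone needs 5 colors.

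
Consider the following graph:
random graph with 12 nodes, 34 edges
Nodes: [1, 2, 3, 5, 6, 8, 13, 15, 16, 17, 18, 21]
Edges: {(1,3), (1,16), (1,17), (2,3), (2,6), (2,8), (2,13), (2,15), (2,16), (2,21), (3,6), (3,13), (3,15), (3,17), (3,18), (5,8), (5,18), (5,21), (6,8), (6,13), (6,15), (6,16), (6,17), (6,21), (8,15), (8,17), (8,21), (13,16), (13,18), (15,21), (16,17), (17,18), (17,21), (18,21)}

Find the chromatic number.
Clique number ω(G) = 5 (lower bound: χ ≥ ω).
The clique on [2, 6, 8, 15, 21] has size 5, forcing χ ≥ 5, and the coloring below uses 5 colors, so χ(G) = 5.
A valid 5-coloring: color 1: [1, 6, 18]; color 2: [3, 16, 21]; color 3: [2, 5, 17]; color 4: [8, 13]; color 5: [15].

χ(G) = 5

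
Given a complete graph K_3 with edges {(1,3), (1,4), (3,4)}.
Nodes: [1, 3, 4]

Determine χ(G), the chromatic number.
χ(G) = 3

Clique number ω(G) = 3 (lower bound: χ ≥ ω).
The clique on [1, 3, 4] has size 3, forcing χ ≥ 3, and the coloring below uses 3 colors, so χ(G) = 3.
A valid 3-coloring: color 1: [3]; color 2: [1]; color 3: [4].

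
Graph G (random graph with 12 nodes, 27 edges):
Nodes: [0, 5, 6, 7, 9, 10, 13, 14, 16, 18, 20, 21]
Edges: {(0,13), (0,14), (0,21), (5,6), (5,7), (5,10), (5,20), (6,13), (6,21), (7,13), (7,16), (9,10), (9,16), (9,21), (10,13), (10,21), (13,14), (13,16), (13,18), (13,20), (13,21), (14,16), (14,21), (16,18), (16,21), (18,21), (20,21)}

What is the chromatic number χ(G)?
Clique number ω(G) = 4 (lower bound: χ ≥ ω).
The clique on [0, 13, 14, 21] has size 4, forcing χ ≥ 4, and the coloring below uses 4 colors, so χ(G) = 4.
A valid 4-coloring: color 1: [5, 9, 13]; color 2: [7, 21]; color 3: [0, 6, 10, 16, 20]; color 4: [14, 18].

χ(G) = 4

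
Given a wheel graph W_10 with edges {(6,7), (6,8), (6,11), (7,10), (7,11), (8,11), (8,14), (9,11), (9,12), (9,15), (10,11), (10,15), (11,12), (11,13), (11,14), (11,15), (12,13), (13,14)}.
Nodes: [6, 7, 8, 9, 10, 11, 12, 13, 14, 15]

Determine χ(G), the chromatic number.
χ(G) = 4

Clique number ω(G) = 3 (lower bound: χ ≥ ω).
Odd cycle [8, 14, 13, 12, 9, 15, 10, 7, 6] needs 3 colors (χ ≥ 3).
Vertex 11 is adjacent to every vertex of [6, 7, 8, 9, 10, 12, 13, 14, 15], which already need 3 colors among themselves, so 11 needs a new color (χ ≥ 4).
The coloring below uses 4 colors, so χ(G) = 4.
A valid 4-coloring: color 1: [11]; color 2: [7, 8, 9, 13]; color 3: [6, 12, 14, 15]; color 4: [10].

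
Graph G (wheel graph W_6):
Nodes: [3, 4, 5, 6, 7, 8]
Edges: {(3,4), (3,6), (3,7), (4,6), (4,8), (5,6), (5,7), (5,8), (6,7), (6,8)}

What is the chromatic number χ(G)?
Clique number ω(G) = 3 (lower bound: χ ≥ ω).
Odd cycle [7, 5, 8, 4, 3] needs 3 colors (χ ≥ 3).
Vertex 6 is adjacent to every vertex of [3, 4, 5, 7, 8], which already need 3 colors among themselves, so 6 needs a new color (χ ≥ 4).
The coloring below uses 4 colors, so χ(G) = 4.
A valid 4-coloring: color 1: [6]; color 2: [4, 7]; color 3: [3, 5]; color 4: [8].

χ(G) = 4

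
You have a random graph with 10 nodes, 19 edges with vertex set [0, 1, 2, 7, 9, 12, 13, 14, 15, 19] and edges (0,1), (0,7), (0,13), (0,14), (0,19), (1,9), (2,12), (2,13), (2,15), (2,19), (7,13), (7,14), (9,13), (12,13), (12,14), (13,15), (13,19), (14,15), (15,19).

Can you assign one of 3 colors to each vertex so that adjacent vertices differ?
The clique on vertices [2, 13, 15, 19] has size 4 > 3, so it alone needs 4 colors.

No, G is not 3-colorable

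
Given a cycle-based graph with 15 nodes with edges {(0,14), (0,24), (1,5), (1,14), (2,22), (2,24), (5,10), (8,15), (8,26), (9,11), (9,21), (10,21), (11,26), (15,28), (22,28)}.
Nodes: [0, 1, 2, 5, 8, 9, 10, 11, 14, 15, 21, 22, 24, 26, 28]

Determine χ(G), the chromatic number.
Clique number ω(G) = 2 (lower bound: χ ≥ ω).
Odd cycle [24, 0, 14, 1, 5, 10, 21, 9, 11, 26, 8, 15, 28, 22, 2] needs 3 colors (χ ≥ 3).
The coloring below uses 3 colors, so χ(G) = 3.
A valid 3-coloring: color 1: [5, 8, 11, 14, 21, 22, 24]; color 2: [0, 1, 2, 9, 10, 15, 26]; color 3: [28].

χ(G) = 3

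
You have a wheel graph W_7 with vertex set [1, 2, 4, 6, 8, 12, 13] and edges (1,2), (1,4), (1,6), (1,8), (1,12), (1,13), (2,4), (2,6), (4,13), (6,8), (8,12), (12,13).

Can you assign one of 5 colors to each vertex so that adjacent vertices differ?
Yes, G is 5-colorable

A valid 5-coloring: color 1: [1]; color 2: [4, 6, 12]; color 3: [2, 8, 13].
(χ(G) = 3 ≤ 5.)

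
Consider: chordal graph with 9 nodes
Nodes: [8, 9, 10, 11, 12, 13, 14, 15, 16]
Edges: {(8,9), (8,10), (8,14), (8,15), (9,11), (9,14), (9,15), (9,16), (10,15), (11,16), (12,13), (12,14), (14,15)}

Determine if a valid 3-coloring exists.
No, G is not 3-colorable

The clique on vertices [8, 9, 14, 15] has size 4 > 3, so it alone needs 4 colors.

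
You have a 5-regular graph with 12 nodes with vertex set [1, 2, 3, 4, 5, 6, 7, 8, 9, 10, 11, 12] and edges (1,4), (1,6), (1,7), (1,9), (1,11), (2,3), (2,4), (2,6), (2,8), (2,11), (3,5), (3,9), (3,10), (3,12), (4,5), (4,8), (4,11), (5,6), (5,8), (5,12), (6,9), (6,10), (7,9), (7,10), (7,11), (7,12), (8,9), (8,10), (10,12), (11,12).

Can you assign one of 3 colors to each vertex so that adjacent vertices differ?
No, G is not 3-colorable

Suppose a proper 3-coloring c exists. The clique [1, 4, 11] takes 3 distinct colors; by symmetry let c(1) = 1, c(4) = 2, c(11) = 3.
- Vertex 2: neighbors [4, 11] already have colors [2, 3] ⇒ c(2) = 1.
- Vertex 7: neighbors [1, 11] already have colors [1, 3] ⇒ c(7) = 2.
- Vertex 8: neighbors [2, 4] already have colors [1, 2] ⇒ c(8) = 3.
- Vertex 9: neighbors [1, 7, 8] already have colors [1, 2, 3] — all 3 colors blocked. Contradiction.
The forced assignments end in a contradiction, so G has no proper 3-coloring (χ ≥ 4).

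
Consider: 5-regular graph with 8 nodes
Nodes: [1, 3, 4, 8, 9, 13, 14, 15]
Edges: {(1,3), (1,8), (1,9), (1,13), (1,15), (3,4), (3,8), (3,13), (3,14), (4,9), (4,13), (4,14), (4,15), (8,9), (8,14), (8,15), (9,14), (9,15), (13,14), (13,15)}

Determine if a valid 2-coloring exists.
No, G is not 2-colorable

The clique on vertices [1, 8, 9, 15] has size 4 > 2, so it alone needs 4 colors.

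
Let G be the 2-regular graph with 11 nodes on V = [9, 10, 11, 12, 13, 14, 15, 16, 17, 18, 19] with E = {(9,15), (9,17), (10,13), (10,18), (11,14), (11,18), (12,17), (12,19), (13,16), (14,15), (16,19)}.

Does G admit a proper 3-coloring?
A valid 3-coloring: color 1: [9, 12, 13, 14, 18]; color 2: [10, 11, 15, 17, 19]; color 3: [16].
(χ(G) = 3 ≤ 3.)

Yes, G is 3-colorable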